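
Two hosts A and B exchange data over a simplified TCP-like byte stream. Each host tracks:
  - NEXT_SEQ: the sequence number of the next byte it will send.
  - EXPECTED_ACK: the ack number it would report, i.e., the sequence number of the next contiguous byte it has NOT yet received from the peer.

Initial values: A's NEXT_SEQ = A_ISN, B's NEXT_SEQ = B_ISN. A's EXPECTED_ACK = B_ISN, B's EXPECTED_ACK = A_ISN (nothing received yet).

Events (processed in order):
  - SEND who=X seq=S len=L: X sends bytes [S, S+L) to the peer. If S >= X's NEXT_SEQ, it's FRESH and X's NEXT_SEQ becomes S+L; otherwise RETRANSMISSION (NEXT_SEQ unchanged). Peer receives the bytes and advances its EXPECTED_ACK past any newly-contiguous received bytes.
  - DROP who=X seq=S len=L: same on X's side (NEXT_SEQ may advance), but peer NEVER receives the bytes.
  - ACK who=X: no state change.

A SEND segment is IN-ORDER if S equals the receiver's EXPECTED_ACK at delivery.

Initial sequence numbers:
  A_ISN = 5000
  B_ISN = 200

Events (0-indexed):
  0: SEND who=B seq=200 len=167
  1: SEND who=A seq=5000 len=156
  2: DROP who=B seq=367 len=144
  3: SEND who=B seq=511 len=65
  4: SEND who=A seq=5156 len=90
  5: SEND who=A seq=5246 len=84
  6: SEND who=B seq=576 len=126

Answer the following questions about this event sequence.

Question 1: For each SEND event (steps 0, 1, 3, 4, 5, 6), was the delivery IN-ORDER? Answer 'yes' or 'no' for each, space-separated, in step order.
Step 0: SEND seq=200 -> in-order
Step 1: SEND seq=5000 -> in-order
Step 3: SEND seq=511 -> out-of-order
Step 4: SEND seq=5156 -> in-order
Step 5: SEND seq=5246 -> in-order
Step 6: SEND seq=576 -> out-of-order

Answer: yes yes no yes yes no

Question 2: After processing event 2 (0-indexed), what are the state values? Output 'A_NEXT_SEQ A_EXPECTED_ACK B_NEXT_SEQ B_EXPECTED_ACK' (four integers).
After event 0: A_seq=5000 A_ack=367 B_seq=367 B_ack=5000
After event 1: A_seq=5156 A_ack=367 B_seq=367 B_ack=5156
After event 2: A_seq=5156 A_ack=367 B_seq=511 B_ack=5156

5156 367 511 5156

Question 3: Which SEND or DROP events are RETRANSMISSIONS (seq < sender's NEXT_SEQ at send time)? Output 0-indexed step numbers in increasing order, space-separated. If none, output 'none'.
Step 0: SEND seq=200 -> fresh
Step 1: SEND seq=5000 -> fresh
Step 2: DROP seq=367 -> fresh
Step 3: SEND seq=511 -> fresh
Step 4: SEND seq=5156 -> fresh
Step 5: SEND seq=5246 -> fresh
Step 6: SEND seq=576 -> fresh

Answer: none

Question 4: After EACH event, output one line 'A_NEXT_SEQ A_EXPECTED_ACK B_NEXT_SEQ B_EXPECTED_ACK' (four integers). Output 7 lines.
5000 367 367 5000
5156 367 367 5156
5156 367 511 5156
5156 367 576 5156
5246 367 576 5246
5330 367 576 5330
5330 367 702 5330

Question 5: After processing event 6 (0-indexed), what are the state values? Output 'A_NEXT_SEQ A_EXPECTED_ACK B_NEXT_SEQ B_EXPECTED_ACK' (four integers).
After event 0: A_seq=5000 A_ack=367 B_seq=367 B_ack=5000
After event 1: A_seq=5156 A_ack=367 B_seq=367 B_ack=5156
After event 2: A_seq=5156 A_ack=367 B_seq=511 B_ack=5156
After event 3: A_seq=5156 A_ack=367 B_seq=576 B_ack=5156
After event 4: A_seq=5246 A_ack=367 B_seq=576 B_ack=5246
After event 5: A_seq=5330 A_ack=367 B_seq=576 B_ack=5330
After event 6: A_seq=5330 A_ack=367 B_seq=702 B_ack=5330

5330 367 702 5330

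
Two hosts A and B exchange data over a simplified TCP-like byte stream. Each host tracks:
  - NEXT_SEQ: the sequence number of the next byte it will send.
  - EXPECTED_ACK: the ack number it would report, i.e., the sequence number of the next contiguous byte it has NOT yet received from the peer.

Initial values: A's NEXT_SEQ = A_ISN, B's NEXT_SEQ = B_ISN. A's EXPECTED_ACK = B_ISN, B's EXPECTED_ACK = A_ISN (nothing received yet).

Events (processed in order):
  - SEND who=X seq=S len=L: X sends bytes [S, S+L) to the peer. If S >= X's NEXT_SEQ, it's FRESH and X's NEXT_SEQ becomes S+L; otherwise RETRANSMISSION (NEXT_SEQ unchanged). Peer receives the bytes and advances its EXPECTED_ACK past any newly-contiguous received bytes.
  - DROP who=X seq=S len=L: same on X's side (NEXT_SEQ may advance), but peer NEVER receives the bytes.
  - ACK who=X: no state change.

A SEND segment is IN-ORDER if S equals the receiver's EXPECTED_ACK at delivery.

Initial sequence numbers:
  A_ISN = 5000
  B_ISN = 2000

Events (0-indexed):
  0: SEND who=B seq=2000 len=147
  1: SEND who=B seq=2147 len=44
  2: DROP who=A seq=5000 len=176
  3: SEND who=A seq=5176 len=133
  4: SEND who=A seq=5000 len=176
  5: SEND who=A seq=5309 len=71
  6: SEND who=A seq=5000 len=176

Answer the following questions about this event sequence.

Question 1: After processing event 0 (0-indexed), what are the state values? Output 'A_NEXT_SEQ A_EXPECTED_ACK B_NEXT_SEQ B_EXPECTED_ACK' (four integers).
After event 0: A_seq=5000 A_ack=2147 B_seq=2147 B_ack=5000

5000 2147 2147 5000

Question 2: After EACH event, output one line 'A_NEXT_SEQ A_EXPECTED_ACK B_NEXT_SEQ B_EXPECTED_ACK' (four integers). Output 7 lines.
5000 2147 2147 5000
5000 2191 2191 5000
5176 2191 2191 5000
5309 2191 2191 5000
5309 2191 2191 5309
5380 2191 2191 5380
5380 2191 2191 5380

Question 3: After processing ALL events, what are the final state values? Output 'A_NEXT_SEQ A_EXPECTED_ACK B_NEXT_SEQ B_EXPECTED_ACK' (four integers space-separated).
After event 0: A_seq=5000 A_ack=2147 B_seq=2147 B_ack=5000
After event 1: A_seq=5000 A_ack=2191 B_seq=2191 B_ack=5000
After event 2: A_seq=5176 A_ack=2191 B_seq=2191 B_ack=5000
After event 3: A_seq=5309 A_ack=2191 B_seq=2191 B_ack=5000
After event 4: A_seq=5309 A_ack=2191 B_seq=2191 B_ack=5309
After event 5: A_seq=5380 A_ack=2191 B_seq=2191 B_ack=5380
After event 6: A_seq=5380 A_ack=2191 B_seq=2191 B_ack=5380

Answer: 5380 2191 2191 5380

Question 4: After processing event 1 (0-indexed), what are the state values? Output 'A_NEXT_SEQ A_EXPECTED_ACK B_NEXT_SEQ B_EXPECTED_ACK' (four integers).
After event 0: A_seq=5000 A_ack=2147 B_seq=2147 B_ack=5000
After event 1: A_seq=5000 A_ack=2191 B_seq=2191 B_ack=5000

5000 2191 2191 5000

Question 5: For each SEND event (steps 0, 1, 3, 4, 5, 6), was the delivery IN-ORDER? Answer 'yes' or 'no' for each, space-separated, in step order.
Answer: yes yes no yes yes no

Derivation:
Step 0: SEND seq=2000 -> in-order
Step 1: SEND seq=2147 -> in-order
Step 3: SEND seq=5176 -> out-of-order
Step 4: SEND seq=5000 -> in-order
Step 5: SEND seq=5309 -> in-order
Step 6: SEND seq=5000 -> out-of-order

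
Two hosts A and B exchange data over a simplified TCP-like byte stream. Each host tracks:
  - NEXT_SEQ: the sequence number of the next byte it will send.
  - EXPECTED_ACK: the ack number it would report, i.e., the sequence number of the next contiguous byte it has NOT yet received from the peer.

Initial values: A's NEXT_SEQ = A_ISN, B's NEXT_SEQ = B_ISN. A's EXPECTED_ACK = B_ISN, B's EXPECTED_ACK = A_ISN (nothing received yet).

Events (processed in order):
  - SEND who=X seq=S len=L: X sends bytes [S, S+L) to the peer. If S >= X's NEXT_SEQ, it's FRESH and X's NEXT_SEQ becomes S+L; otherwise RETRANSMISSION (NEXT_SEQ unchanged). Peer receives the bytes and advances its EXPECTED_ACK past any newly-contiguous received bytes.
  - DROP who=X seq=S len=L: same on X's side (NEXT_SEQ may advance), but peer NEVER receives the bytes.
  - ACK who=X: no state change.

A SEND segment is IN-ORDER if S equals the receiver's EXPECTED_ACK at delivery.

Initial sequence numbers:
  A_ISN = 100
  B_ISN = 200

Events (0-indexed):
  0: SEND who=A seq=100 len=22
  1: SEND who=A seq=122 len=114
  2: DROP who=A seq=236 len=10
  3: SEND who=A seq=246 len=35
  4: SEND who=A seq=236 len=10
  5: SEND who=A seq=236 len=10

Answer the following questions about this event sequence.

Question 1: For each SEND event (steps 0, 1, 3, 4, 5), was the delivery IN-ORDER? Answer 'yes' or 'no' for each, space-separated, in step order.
Answer: yes yes no yes no

Derivation:
Step 0: SEND seq=100 -> in-order
Step 1: SEND seq=122 -> in-order
Step 3: SEND seq=246 -> out-of-order
Step 4: SEND seq=236 -> in-order
Step 5: SEND seq=236 -> out-of-order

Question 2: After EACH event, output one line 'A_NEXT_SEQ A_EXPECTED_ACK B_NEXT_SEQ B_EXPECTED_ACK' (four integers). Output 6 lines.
122 200 200 122
236 200 200 236
246 200 200 236
281 200 200 236
281 200 200 281
281 200 200 281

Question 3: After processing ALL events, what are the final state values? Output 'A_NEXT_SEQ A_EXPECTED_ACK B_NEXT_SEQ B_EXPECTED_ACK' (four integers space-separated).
Answer: 281 200 200 281

Derivation:
After event 0: A_seq=122 A_ack=200 B_seq=200 B_ack=122
After event 1: A_seq=236 A_ack=200 B_seq=200 B_ack=236
After event 2: A_seq=246 A_ack=200 B_seq=200 B_ack=236
After event 3: A_seq=281 A_ack=200 B_seq=200 B_ack=236
After event 4: A_seq=281 A_ack=200 B_seq=200 B_ack=281
After event 5: A_seq=281 A_ack=200 B_seq=200 B_ack=281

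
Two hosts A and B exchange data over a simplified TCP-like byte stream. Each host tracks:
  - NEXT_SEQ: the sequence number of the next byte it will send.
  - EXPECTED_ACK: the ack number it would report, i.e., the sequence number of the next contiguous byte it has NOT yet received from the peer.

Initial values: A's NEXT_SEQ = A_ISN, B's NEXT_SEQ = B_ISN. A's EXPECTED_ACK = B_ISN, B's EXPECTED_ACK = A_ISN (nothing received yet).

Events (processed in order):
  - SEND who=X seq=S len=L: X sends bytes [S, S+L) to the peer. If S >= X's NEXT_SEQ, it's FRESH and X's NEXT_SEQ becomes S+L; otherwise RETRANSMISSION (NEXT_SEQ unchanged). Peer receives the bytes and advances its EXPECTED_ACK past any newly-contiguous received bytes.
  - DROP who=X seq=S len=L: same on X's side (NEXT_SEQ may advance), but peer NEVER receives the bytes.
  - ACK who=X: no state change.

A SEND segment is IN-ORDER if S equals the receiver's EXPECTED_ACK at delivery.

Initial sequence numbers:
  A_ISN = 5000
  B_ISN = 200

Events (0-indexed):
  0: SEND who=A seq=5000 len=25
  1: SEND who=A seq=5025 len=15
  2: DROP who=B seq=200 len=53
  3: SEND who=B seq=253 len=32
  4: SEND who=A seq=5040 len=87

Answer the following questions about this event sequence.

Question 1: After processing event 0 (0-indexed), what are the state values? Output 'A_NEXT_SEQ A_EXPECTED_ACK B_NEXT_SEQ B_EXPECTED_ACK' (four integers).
After event 0: A_seq=5025 A_ack=200 B_seq=200 B_ack=5025

5025 200 200 5025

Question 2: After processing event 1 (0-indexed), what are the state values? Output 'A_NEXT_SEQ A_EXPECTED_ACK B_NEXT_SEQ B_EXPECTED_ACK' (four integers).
After event 0: A_seq=5025 A_ack=200 B_seq=200 B_ack=5025
After event 1: A_seq=5040 A_ack=200 B_seq=200 B_ack=5040

5040 200 200 5040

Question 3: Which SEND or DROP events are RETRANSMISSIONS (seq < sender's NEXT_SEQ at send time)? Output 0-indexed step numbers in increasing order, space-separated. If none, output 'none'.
Step 0: SEND seq=5000 -> fresh
Step 1: SEND seq=5025 -> fresh
Step 2: DROP seq=200 -> fresh
Step 3: SEND seq=253 -> fresh
Step 4: SEND seq=5040 -> fresh

Answer: none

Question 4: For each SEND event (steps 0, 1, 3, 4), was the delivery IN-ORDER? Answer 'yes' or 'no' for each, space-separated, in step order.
Step 0: SEND seq=5000 -> in-order
Step 1: SEND seq=5025 -> in-order
Step 3: SEND seq=253 -> out-of-order
Step 4: SEND seq=5040 -> in-order

Answer: yes yes no yes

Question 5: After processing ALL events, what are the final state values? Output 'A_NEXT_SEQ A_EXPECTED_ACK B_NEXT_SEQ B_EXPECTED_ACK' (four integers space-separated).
After event 0: A_seq=5025 A_ack=200 B_seq=200 B_ack=5025
After event 1: A_seq=5040 A_ack=200 B_seq=200 B_ack=5040
After event 2: A_seq=5040 A_ack=200 B_seq=253 B_ack=5040
After event 3: A_seq=5040 A_ack=200 B_seq=285 B_ack=5040
After event 4: A_seq=5127 A_ack=200 B_seq=285 B_ack=5127

Answer: 5127 200 285 5127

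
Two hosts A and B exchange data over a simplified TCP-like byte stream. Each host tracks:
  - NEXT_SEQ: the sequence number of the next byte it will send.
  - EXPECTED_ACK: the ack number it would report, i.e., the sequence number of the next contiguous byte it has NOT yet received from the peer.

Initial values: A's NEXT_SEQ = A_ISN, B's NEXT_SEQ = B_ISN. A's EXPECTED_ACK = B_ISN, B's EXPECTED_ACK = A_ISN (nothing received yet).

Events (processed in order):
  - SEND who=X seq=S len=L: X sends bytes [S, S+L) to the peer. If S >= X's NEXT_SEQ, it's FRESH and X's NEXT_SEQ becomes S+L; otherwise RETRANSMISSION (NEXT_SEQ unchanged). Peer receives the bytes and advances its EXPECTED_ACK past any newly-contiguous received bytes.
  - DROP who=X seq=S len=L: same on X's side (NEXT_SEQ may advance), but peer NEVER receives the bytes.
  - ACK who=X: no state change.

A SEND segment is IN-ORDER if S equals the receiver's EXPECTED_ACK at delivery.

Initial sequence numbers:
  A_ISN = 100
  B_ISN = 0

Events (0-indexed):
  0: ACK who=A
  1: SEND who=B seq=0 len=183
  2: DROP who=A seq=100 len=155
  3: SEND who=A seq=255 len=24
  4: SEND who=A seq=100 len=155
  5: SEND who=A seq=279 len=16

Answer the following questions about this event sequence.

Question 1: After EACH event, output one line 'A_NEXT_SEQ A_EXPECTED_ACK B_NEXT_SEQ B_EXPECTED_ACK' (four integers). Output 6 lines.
100 0 0 100
100 183 183 100
255 183 183 100
279 183 183 100
279 183 183 279
295 183 183 295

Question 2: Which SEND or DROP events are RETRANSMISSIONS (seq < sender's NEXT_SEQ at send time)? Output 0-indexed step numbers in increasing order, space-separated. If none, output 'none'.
Step 1: SEND seq=0 -> fresh
Step 2: DROP seq=100 -> fresh
Step 3: SEND seq=255 -> fresh
Step 4: SEND seq=100 -> retransmit
Step 5: SEND seq=279 -> fresh

Answer: 4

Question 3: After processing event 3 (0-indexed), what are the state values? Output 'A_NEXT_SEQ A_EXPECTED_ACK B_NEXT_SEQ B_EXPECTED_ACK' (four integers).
After event 0: A_seq=100 A_ack=0 B_seq=0 B_ack=100
After event 1: A_seq=100 A_ack=183 B_seq=183 B_ack=100
After event 2: A_seq=255 A_ack=183 B_seq=183 B_ack=100
After event 3: A_seq=279 A_ack=183 B_seq=183 B_ack=100

279 183 183 100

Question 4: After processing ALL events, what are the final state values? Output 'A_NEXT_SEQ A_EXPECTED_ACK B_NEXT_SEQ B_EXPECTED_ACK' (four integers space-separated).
After event 0: A_seq=100 A_ack=0 B_seq=0 B_ack=100
After event 1: A_seq=100 A_ack=183 B_seq=183 B_ack=100
After event 2: A_seq=255 A_ack=183 B_seq=183 B_ack=100
After event 3: A_seq=279 A_ack=183 B_seq=183 B_ack=100
After event 4: A_seq=279 A_ack=183 B_seq=183 B_ack=279
After event 5: A_seq=295 A_ack=183 B_seq=183 B_ack=295

Answer: 295 183 183 295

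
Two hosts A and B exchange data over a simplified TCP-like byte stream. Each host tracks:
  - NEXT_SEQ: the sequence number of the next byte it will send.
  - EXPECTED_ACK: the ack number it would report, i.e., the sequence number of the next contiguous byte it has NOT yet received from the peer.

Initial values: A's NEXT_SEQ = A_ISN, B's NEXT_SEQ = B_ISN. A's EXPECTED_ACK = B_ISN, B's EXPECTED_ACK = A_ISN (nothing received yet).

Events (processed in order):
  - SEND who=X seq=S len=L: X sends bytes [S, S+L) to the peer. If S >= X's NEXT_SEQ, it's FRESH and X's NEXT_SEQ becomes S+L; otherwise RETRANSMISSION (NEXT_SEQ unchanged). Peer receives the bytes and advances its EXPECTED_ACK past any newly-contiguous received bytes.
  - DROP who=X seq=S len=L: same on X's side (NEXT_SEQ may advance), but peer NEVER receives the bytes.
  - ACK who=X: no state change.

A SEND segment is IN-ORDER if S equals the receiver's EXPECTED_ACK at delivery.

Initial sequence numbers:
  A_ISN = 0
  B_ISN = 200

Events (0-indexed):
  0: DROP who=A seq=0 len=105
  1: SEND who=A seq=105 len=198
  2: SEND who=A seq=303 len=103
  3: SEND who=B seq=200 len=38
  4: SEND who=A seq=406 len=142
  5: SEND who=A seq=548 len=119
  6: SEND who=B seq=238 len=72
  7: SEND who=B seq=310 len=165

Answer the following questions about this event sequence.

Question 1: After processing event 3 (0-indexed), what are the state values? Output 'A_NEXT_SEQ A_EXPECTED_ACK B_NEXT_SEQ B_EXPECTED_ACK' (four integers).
After event 0: A_seq=105 A_ack=200 B_seq=200 B_ack=0
After event 1: A_seq=303 A_ack=200 B_seq=200 B_ack=0
After event 2: A_seq=406 A_ack=200 B_seq=200 B_ack=0
After event 3: A_seq=406 A_ack=238 B_seq=238 B_ack=0

406 238 238 0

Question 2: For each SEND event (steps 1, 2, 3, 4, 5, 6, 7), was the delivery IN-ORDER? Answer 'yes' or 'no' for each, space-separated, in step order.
Answer: no no yes no no yes yes

Derivation:
Step 1: SEND seq=105 -> out-of-order
Step 2: SEND seq=303 -> out-of-order
Step 3: SEND seq=200 -> in-order
Step 4: SEND seq=406 -> out-of-order
Step 5: SEND seq=548 -> out-of-order
Step 6: SEND seq=238 -> in-order
Step 7: SEND seq=310 -> in-order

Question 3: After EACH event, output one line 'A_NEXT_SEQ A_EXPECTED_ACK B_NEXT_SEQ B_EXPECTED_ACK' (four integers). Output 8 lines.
105 200 200 0
303 200 200 0
406 200 200 0
406 238 238 0
548 238 238 0
667 238 238 0
667 310 310 0
667 475 475 0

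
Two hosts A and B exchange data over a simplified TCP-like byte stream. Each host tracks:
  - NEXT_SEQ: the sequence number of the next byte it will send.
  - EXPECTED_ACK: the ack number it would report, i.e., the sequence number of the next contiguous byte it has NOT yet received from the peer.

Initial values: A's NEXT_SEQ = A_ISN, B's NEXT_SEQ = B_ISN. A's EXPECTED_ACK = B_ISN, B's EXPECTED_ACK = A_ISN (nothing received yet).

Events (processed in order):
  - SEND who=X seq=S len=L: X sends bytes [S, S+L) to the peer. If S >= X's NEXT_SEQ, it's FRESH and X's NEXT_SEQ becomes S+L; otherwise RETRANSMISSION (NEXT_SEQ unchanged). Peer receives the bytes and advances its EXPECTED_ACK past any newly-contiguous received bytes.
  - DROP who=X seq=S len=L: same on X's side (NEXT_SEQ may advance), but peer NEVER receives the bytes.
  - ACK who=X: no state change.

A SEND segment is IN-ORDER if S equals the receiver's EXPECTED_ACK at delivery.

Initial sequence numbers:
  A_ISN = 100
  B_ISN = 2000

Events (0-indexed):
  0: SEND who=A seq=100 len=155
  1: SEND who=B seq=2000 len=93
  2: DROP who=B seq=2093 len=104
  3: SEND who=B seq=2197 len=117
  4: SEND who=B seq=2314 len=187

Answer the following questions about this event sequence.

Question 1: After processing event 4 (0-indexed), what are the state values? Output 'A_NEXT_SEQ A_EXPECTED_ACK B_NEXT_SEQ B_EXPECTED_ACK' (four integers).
After event 0: A_seq=255 A_ack=2000 B_seq=2000 B_ack=255
After event 1: A_seq=255 A_ack=2093 B_seq=2093 B_ack=255
After event 2: A_seq=255 A_ack=2093 B_seq=2197 B_ack=255
After event 3: A_seq=255 A_ack=2093 B_seq=2314 B_ack=255
After event 4: A_seq=255 A_ack=2093 B_seq=2501 B_ack=255

255 2093 2501 255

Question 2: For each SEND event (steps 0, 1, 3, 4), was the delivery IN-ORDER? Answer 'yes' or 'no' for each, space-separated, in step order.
Answer: yes yes no no

Derivation:
Step 0: SEND seq=100 -> in-order
Step 1: SEND seq=2000 -> in-order
Step 3: SEND seq=2197 -> out-of-order
Step 4: SEND seq=2314 -> out-of-order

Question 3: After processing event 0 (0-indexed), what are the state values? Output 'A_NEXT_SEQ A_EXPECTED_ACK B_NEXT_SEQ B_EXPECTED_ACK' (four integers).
After event 0: A_seq=255 A_ack=2000 B_seq=2000 B_ack=255

255 2000 2000 255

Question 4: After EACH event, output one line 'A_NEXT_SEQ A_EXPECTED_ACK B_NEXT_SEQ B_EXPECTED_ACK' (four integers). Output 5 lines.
255 2000 2000 255
255 2093 2093 255
255 2093 2197 255
255 2093 2314 255
255 2093 2501 255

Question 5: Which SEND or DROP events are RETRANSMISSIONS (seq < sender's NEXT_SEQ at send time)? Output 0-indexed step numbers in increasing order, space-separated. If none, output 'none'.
Step 0: SEND seq=100 -> fresh
Step 1: SEND seq=2000 -> fresh
Step 2: DROP seq=2093 -> fresh
Step 3: SEND seq=2197 -> fresh
Step 4: SEND seq=2314 -> fresh

Answer: none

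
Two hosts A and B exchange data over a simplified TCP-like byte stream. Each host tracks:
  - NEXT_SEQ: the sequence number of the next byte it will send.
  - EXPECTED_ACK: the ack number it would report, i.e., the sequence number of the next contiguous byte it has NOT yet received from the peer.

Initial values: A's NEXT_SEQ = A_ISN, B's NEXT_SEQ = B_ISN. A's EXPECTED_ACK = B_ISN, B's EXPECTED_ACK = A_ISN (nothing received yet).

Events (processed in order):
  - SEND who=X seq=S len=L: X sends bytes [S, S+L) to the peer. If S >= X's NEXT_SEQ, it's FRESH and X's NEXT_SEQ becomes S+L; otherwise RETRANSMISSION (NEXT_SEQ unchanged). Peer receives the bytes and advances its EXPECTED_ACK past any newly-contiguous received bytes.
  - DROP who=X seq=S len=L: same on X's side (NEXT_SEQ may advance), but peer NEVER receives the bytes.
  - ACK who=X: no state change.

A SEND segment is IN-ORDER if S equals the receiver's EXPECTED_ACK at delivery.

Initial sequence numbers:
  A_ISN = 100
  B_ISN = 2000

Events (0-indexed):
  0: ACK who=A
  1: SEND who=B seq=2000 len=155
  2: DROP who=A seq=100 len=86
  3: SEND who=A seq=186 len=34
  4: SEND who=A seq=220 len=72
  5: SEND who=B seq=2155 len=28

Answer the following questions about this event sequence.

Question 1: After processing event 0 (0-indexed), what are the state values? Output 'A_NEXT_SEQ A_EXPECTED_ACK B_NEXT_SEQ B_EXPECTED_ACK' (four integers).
After event 0: A_seq=100 A_ack=2000 B_seq=2000 B_ack=100

100 2000 2000 100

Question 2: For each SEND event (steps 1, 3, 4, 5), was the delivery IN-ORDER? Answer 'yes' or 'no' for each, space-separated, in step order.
Answer: yes no no yes

Derivation:
Step 1: SEND seq=2000 -> in-order
Step 3: SEND seq=186 -> out-of-order
Step 4: SEND seq=220 -> out-of-order
Step 5: SEND seq=2155 -> in-order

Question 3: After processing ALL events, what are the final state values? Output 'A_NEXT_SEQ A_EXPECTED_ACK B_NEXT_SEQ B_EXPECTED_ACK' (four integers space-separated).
Answer: 292 2183 2183 100

Derivation:
After event 0: A_seq=100 A_ack=2000 B_seq=2000 B_ack=100
After event 1: A_seq=100 A_ack=2155 B_seq=2155 B_ack=100
After event 2: A_seq=186 A_ack=2155 B_seq=2155 B_ack=100
After event 3: A_seq=220 A_ack=2155 B_seq=2155 B_ack=100
After event 4: A_seq=292 A_ack=2155 B_seq=2155 B_ack=100
After event 5: A_seq=292 A_ack=2183 B_seq=2183 B_ack=100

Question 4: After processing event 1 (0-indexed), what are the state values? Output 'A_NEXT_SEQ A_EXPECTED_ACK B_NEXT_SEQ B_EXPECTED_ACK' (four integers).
After event 0: A_seq=100 A_ack=2000 B_seq=2000 B_ack=100
After event 1: A_seq=100 A_ack=2155 B_seq=2155 B_ack=100

100 2155 2155 100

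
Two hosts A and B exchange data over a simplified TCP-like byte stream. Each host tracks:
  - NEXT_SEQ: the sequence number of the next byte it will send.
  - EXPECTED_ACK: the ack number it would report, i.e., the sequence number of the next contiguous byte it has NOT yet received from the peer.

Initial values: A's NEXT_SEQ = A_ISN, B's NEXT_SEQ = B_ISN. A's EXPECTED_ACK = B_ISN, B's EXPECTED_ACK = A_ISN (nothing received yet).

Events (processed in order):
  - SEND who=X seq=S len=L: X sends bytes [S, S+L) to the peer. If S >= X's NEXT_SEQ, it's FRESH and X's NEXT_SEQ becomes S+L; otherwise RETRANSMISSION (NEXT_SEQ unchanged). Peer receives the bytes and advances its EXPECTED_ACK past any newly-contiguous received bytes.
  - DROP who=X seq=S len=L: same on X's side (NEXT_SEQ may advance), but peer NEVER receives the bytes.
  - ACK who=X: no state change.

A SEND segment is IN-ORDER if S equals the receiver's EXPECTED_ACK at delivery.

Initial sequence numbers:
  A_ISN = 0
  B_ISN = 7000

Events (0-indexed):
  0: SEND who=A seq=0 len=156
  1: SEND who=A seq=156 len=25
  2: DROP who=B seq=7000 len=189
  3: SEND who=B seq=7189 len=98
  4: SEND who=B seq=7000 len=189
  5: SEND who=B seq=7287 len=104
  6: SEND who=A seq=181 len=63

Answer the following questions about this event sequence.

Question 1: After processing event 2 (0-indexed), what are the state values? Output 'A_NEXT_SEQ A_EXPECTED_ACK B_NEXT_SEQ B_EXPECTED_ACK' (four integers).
After event 0: A_seq=156 A_ack=7000 B_seq=7000 B_ack=156
After event 1: A_seq=181 A_ack=7000 B_seq=7000 B_ack=181
After event 2: A_seq=181 A_ack=7000 B_seq=7189 B_ack=181

181 7000 7189 181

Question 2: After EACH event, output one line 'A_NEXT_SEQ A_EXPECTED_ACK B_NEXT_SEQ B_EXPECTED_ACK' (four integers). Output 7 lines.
156 7000 7000 156
181 7000 7000 181
181 7000 7189 181
181 7000 7287 181
181 7287 7287 181
181 7391 7391 181
244 7391 7391 244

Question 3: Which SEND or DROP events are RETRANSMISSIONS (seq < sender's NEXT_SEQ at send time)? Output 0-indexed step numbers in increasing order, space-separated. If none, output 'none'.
Step 0: SEND seq=0 -> fresh
Step 1: SEND seq=156 -> fresh
Step 2: DROP seq=7000 -> fresh
Step 3: SEND seq=7189 -> fresh
Step 4: SEND seq=7000 -> retransmit
Step 5: SEND seq=7287 -> fresh
Step 6: SEND seq=181 -> fresh

Answer: 4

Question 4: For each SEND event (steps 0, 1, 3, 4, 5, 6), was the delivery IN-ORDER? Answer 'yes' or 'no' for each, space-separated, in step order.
Answer: yes yes no yes yes yes

Derivation:
Step 0: SEND seq=0 -> in-order
Step 1: SEND seq=156 -> in-order
Step 3: SEND seq=7189 -> out-of-order
Step 4: SEND seq=7000 -> in-order
Step 5: SEND seq=7287 -> in-order
Step 6: SEND seq=181 -> in-order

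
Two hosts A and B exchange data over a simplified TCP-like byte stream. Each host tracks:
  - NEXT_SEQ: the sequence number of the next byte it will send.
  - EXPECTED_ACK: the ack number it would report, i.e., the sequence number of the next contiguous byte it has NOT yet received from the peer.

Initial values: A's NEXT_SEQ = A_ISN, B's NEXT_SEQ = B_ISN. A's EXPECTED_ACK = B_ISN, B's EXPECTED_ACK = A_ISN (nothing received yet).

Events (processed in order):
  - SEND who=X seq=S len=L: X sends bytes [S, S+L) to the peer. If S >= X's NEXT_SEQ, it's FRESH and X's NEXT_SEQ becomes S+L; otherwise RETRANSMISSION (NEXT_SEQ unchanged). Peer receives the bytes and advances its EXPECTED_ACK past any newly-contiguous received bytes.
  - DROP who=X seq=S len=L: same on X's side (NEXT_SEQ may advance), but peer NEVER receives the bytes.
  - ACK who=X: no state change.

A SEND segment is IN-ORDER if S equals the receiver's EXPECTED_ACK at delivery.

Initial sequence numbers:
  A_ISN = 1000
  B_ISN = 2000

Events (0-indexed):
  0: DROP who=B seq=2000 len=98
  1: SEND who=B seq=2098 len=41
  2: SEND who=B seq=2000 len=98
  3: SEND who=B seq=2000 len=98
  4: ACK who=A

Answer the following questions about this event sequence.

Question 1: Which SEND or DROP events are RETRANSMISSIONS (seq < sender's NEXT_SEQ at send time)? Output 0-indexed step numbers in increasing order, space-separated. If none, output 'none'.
Answer: 2 3

Derivation:
Step 0: DROP seq=2000 -> fresh
Step 1: SEND seq=2098 -> fresh
Step 2: SEND seq=2000 -> retransmit
Step 3: SEND seq=2000 -> retransmit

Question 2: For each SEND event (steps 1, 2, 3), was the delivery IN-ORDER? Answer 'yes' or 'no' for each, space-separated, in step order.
Step 1: SEND seq=2098 -> out-of-order
Step 2: SEND seq=2000 -> in-order
Step 3: SEND seq=2000 -> out-of-order

Answer: no yes no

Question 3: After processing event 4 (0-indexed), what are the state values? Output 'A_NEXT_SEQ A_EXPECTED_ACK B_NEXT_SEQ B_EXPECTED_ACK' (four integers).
After event 0: A_seq=1000 A_ack=2000 B_seq=2098 B_ack=1000
After event 1: A_seq=1000 A_ack=2000 B_seq=2139 B_ack=1000
After event 2: A_seq=1000 A_ack=2139 B_seq=2139 B_ack=1000
After event 3: A_seq=1000 A_ack=2139 B_seq=2139 B_ack=1000
After event 4: A_seq=1000 A_ack=2139 B_seq=2139 B_ack=1000

1000 2139 2139 1000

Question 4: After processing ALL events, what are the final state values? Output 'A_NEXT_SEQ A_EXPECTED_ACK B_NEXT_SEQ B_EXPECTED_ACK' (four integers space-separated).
After event 0: A_seq=1000 A_ack=2000 B_seq=2098 B_ack=1000
After event 1: A_seq=1000 A_ack=2000 B_seq=2139 B_ack=1000
After event 2: A_seq=1000 A_ack=2139 B_seq=2139 B_ack=1000
After event 3: A_seq=1000 A_ack=2139 B_seq=2139 B_ack=1000
After event 4: A_seq=1000 A_ack=2139 B_seq=2139 B_ack=1000

Answer: 1000 2139 2139 1000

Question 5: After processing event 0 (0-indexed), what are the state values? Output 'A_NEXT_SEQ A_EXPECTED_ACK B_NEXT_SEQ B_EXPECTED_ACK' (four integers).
After event 0: A_seq=1000 A_ack=2000 B_seq=2098 B_ack=1000

1000 2000 2098 1000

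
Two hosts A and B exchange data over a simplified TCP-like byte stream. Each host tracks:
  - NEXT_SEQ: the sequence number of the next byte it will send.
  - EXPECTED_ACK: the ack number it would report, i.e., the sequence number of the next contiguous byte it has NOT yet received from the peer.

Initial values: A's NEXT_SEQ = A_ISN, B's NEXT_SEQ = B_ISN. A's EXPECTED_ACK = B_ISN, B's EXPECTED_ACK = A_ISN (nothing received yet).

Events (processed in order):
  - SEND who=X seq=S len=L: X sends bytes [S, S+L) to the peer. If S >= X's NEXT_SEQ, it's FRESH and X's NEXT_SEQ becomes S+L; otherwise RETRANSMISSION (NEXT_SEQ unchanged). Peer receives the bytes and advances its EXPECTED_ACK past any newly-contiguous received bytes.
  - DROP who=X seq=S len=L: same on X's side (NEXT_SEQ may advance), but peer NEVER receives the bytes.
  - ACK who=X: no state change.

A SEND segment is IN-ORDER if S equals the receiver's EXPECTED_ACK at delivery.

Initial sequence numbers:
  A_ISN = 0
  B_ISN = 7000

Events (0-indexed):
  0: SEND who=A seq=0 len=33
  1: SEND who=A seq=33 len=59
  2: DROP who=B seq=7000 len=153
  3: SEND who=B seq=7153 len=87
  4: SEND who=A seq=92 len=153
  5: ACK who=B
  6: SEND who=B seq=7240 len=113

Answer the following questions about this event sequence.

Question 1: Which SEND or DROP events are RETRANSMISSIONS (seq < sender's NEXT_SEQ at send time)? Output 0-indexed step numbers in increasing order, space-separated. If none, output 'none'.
Answer: none

Derivation:
Step 0: SEND seq=0 -> fresh
Step 1: SEND seq=33 -> fresh
Step 2: DROP seq=7000 -> fresh
Step 3: SEND seq=7153 -> fresh
Step 4: SEND seq=92 -> fresh
Step 6: SEND seq=7240 -> fresh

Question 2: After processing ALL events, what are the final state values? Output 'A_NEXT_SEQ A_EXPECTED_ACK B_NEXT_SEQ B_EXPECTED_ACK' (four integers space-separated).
After event 0: A_seq=33 A_ack=7000 B_seq=7000 B_ack=33
After event 1: A_seq=92 A_ack=7000 B_seq=7000 B_ack=92
After event 2: A_seq=92 A_ack=7000 B_seq=7153 B_ack=92
After event 3: A_seq=92 A_ack=7000 B_seq=7240 B_ack=92
After event 4: A_seq=245 A_ack=7000 B_seq=7240 B_ack=245
After event 5: A_seq=245 A_ack=7000 B_seq=7240 B_ack=245
After event 6: A_seq=245 A_ack=7000 B_seq=7353 B_ack=245

Answer: 245 7000 7353 245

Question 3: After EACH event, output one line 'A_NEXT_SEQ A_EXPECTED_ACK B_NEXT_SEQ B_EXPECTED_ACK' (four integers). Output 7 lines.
33 7000 7000 33
92 7000 7000 92
92 7000 7153 92
92 7000 7240 92
245 7000 7240 245
245 7000 7240 245
245 7000 7353 245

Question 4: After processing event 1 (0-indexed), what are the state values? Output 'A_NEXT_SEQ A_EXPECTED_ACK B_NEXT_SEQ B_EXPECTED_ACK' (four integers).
After event 0: A_seq=33 A_ack=7000 B_seq=7000 B_ack=33
After event 1: A_seq=92 A_ack=7000 B_seq=7000 B_ack=92

92 7000 7000 92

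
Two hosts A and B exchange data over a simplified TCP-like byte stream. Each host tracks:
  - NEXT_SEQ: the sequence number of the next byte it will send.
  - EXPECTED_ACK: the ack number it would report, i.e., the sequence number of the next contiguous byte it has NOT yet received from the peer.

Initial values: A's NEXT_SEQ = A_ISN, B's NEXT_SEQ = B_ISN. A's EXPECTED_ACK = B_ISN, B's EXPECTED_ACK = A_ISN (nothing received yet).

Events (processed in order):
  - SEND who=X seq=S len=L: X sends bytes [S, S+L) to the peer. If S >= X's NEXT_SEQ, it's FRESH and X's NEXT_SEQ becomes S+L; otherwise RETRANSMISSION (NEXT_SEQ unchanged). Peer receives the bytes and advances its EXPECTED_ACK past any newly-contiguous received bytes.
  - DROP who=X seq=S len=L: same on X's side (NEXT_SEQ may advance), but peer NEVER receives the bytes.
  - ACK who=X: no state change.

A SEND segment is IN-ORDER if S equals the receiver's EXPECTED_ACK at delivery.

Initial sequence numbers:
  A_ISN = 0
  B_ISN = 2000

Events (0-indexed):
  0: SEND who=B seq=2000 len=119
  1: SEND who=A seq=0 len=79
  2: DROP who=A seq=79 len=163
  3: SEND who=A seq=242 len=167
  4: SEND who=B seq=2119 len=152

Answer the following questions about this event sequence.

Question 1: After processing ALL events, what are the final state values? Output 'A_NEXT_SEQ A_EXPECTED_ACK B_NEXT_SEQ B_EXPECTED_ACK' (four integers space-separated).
Answer: 409 2271 2271 79

Derivation:
After event 0: A_seq=0 A_ack=2119 B_seq=2119 B_ack=0
After event 1: A_seq=79 A_ack=2119 B_seq=2119 B_ack=79
After event 2: A_seq=242 A_ack=2119 B_seq=2119 B_ack=79
After event 3: A_seq=409 A_ack=2119 B_seq=2119 B_ack=79
After event 4: A_seq=409 A_ack=2271 B_seq=2271 B_ack=79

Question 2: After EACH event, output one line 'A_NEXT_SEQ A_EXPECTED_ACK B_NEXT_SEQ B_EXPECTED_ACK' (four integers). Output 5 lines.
0 2119 2119 0
79 2119 2119 79
242 2119 2119 79
409 2119 2119 79
409 2271 2271 79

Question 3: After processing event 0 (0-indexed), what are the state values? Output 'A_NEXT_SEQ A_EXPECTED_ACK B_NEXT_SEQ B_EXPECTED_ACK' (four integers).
After event 0: A_seq=0 A_ack=2119 B_seq=2119 B_ack=0

0 2119 2119 0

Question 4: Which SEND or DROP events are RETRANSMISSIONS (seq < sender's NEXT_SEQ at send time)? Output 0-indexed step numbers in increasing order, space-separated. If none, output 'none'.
Step 0: SEND seq=2000 -> fresh
Step 1: SEND seq=0 -> fresh
Step 2: DROP seq=79 -> fresh
Step 3: SEND seq=242 -> fresh
Step 4: SEND seq=2119 -> fresh

Answer: none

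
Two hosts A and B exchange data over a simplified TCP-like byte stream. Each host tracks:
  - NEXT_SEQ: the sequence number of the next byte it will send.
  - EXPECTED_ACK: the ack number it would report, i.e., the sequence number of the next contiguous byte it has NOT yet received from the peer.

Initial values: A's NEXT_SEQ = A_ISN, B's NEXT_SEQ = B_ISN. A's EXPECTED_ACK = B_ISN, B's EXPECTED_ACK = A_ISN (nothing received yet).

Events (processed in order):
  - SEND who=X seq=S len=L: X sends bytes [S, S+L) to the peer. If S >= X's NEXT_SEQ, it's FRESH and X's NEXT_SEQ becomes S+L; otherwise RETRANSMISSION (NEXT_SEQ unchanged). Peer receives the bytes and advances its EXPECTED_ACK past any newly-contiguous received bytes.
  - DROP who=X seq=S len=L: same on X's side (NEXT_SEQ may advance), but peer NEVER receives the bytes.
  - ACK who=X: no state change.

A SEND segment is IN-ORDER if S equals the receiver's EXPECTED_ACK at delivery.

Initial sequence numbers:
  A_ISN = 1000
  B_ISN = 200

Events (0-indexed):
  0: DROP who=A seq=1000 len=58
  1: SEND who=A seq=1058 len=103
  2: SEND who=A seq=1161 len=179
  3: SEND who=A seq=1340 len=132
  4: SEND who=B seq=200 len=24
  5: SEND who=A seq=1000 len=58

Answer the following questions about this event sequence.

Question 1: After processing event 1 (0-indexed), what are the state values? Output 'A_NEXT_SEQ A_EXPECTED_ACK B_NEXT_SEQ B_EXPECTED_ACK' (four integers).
After event 0: A_seq=1058 A_ack=200 B_seq=200 B_ack=1000
After event 1: A_seq=1161 A_ack=200 B_seq=200 B_ack=1000

1161 200 200 1000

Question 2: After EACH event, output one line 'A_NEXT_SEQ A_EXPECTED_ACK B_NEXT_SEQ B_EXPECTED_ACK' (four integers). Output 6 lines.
1058 200 200 1000
1161 200 200 1000
1340 200 200 1000
1472 200 200 1000
1472 224 224 1000
1472 224 224 1472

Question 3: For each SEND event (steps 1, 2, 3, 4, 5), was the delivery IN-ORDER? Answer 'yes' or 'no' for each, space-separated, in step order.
Step 1: SEND seq=1058 -> out-of-order
Step 2: SEND seq=1161 -> out-of-order
Step 3: SEND seq=1340 -> out-of-order
Step 4: SEND seq=200 -> in-order
Step 5: SEND seq=1000 -> in-order

Answer: no no no yes yes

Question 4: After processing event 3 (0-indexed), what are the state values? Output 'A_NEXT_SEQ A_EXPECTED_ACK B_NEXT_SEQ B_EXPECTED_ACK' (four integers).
After event 0: A_seq=1058 A_ack=200 B_seq=200 B_ack=1000
After event 1: A_seq=1161 A_ack=200 B_seq=200 B_ack=1000
After event 2: A_seq=1340 A_ack=200 B_seq=200 B_ack=1000
After event 3: A_seq=1472 A_ack=200 B_seq=200 B_ack=1000

1472 200 200 1000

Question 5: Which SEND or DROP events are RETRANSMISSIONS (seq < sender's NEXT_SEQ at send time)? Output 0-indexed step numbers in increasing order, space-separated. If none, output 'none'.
Step 0: DROP seq=1000 -> fresh
Step 1: SEND seq=1058 -> fresh
Step 2: SEND seq=1161 -> fresh
Step 3: SEND seq=1340 -> fresh
Step 4: SEND seq=200 -> fresh
Step 5: SEND seq=1000 -> retransmit

Answer: 5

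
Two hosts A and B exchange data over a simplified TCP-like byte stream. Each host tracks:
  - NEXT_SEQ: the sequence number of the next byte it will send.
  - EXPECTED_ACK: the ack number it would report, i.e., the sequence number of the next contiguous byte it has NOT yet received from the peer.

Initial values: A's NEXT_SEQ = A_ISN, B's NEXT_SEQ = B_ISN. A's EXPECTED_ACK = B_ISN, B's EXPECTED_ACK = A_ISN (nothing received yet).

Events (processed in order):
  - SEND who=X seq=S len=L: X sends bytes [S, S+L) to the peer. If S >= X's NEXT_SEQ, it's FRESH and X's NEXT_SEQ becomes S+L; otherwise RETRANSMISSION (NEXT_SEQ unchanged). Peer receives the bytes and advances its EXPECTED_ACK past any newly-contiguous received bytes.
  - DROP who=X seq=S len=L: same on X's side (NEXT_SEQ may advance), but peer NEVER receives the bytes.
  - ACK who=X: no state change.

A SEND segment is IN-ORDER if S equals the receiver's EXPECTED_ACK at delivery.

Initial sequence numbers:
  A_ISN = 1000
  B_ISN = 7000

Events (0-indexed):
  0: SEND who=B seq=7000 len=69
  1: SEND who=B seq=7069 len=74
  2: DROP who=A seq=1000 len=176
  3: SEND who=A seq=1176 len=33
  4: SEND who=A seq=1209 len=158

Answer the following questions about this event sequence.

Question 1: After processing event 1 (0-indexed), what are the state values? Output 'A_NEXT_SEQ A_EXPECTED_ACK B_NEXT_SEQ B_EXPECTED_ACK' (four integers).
After event 0: A_seq=1000 A_ack=7069 B_seq=7069 B_ack=1000
After event 1: A_seq=1000 A_ack=7143 B_seq=7143 B_ack=1000

1000 7143 7143 1000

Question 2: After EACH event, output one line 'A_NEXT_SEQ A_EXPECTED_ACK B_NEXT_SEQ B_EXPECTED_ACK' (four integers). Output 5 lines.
1000 7069 7069 1000
1000 7143 7143 1000
1176 7143 7143 1000
1209 7143 7143 1000
1367 7143 7143 1000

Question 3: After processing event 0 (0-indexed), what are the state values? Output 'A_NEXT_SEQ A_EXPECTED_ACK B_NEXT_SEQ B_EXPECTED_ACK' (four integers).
After event 0: A_seq=1000 A_ack=7069 B_seq=7069 B_ack=1000

1000 7069 7069 1000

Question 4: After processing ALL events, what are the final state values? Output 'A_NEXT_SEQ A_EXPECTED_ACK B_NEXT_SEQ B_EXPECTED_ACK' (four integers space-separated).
After event 0: A_seq=1000 A_ack=7069 B_seq=7069 B_ack=1000
After event 1: A_seq=1000 A_ack=7143 B_seq=7143 B_ack=1000
After event 2: A_seq=1176 A_ack=7143 B_seq=7143 B_ack=1000
After event 3: A_seq=1209 A_ack=7143 B_seq=7143 B_ack=1000
After event 4: A_seq=1367 A_ack=7143 B_seq=7143 B_ack=1000

Answer: 1367 7143 7143 1000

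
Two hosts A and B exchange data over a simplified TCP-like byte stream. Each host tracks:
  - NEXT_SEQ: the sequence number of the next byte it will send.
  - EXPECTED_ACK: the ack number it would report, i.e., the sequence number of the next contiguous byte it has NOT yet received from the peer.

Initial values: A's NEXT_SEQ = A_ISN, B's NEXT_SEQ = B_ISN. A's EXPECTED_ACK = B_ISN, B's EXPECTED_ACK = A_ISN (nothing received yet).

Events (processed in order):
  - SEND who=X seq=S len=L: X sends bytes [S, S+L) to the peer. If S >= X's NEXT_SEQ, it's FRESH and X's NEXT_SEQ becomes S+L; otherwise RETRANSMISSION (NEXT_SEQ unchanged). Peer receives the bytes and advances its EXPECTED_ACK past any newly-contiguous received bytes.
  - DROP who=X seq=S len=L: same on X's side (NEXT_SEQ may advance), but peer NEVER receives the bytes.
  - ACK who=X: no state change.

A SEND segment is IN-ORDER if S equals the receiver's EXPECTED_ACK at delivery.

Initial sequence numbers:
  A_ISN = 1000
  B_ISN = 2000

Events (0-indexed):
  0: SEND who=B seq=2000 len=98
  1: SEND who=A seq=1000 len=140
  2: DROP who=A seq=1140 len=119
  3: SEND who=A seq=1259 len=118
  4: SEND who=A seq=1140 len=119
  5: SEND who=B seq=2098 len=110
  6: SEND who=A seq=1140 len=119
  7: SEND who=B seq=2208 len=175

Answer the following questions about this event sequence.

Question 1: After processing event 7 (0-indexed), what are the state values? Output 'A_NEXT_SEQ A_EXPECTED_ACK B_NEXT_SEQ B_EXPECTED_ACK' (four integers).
After event 0: A_seq=1000 A_ack=2098 B_seq=2098 B_ack=1000
After event 1: A_seq=1140 A_ack=2098 B_seq=2098 B_ack=1140
After event 2: A_seq=1259 A_ack=2098 B_seq=2098 B_ack=1140
After event 3: A_seq=1377 A_ack=2098 B_seq=2098 B_ack=1140
After event 4: A_seq=1377 A_ack=2098 B_seq=2098 B_ack=1377
After event 5: A_seq=1377 A_ack=2208 B_seq=2208 B_ack=1377
After event 6: A_seq=1377 A_ack=2208 B_seq=2208 B_ack=1377
After event 7: A_seq=1377 A_ack=2383 B_seq=2383 B_ack=1377

1377 2383 2383 1377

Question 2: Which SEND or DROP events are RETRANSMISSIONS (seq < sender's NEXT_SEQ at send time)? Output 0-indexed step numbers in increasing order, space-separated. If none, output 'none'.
Step 0: SEND seq=2000 -> fresh
Step 1: SEND seq=1000 -> fresh
Step 2: DROP seq=1140 -> fresh
Step 3: SEND seq=1259 -> fresh
Step 4: SEND seq=1140 -> retransmit
Step 5: SEND seq=2098 -> fresh
Step 6: SEND seq=1140 -> retransmit
Step 7: SEND seq=2208 -> fresh

Answer: 4 6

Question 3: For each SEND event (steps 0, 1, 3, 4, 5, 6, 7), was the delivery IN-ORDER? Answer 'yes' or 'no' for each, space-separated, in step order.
Step 0: SEND seq=2000 -> in-order
Step 1: SEND seq=1000 -> in-order
Step 3: SEND seq=1259 -> out-of-order
Step 4: SEND seq=1140 -> in-order
Step 5: SEND seq=2098 -> in-order
Step 6: SEND seq=1140 -> out-of-order
Step 7: SEND seq=2208 -> in-order

Answer: yes yes no yes yes no yes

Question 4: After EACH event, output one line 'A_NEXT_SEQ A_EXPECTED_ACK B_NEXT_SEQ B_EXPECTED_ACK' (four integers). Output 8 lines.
1000 2098 2098 1000
1140 2098 2098 1140
1259 2098 2098 1140
1377 2098 2098 1140
1377 2098 2098 1377
1377 2208 2208 1377
1377 2208 2208 1377
1377 2383 2383 1377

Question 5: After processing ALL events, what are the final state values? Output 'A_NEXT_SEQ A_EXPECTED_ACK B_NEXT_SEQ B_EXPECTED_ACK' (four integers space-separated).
Answer: 1377 2383 2383 1377

Derivation:
After event 0: A_seq=1000 A_ack=2098 B_seq=2098 B_ack=1000
After event 1: A_seq=1140 A_ack=2098 B_seq=2098 B_ack=1140
After event 2: A_seq=1259 A_ack=2098 B_seq=2098 B_ack=1140
After event 3: A_seq=1377 A_ack=2098 B_seq=2098 B_ack=1140
After event 4: A_seq=1377 A_ack=2098 B_seq=2098 B_ack=1377
After event 5: A_seq=1377 A_ack=2208 B_seq=2208 B_ack=1377
After event 6: A_seq=1377 A_ack=2208 B_seq=2208 B_ack=1377
After event 7: A_seq=1377 A_ack=2383 B_seq=2383 B_ack=1377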